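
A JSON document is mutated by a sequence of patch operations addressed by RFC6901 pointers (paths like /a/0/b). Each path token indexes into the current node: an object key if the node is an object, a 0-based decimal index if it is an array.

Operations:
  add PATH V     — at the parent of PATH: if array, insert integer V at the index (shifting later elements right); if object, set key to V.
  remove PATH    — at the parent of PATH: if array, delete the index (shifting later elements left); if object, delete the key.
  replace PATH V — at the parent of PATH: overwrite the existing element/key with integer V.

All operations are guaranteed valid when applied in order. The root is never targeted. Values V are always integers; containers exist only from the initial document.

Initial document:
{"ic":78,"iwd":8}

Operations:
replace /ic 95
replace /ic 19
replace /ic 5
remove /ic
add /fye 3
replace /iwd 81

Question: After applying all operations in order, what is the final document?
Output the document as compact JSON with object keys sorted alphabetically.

Answer: {"fye":3,"iwd":81}

Derivation:
After op 1 (replace /ic 95): {"ic":95,"iwd":8}
After op 2 (replace /ic 19): {"ic":19,"iwd":8}
After op 3 (replace /ic 5): {"ic":5,"iwd":8}
After op 4 (remove /ic): {"iwd":8}
After op 5 (add /fye 3): {"fye":3,"iwd":8}
After op 6 (replace /iwd 81): {"fye":3,"iwd":81}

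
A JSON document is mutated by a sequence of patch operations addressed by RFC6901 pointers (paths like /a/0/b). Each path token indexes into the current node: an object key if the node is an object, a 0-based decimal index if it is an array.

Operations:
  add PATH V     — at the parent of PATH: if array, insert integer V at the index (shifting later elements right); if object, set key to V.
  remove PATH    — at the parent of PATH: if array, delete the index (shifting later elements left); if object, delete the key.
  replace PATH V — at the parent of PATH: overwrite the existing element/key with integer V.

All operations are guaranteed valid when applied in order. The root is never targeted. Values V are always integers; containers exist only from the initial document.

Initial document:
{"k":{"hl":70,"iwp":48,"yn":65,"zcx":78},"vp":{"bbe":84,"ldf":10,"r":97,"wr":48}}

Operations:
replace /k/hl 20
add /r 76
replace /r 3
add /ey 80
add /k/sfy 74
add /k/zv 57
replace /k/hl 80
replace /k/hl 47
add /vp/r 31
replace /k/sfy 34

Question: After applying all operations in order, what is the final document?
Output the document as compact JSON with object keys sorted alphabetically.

After op 1 (replace /k/hl 20): {"k":{"hl":20,"iwp":48,"yn":65,"zcx":78},"vp":{"bbe":84,"ldf":10,"r":97,"wr":48}}
After op 2 (add /r 76): {"k":{"hl":20,"iwp":48,"yn":65,"zcx":78},"r":76,"vp":{"bbe":84,"ldf":10,"r":97,"wr":48}}
After op 3 (replace /r 3): {"k":{"hl":20,"iwp":48,"yn":65,"zcx":78},"r":3,"vp":{"bbe":84,"ldf":10,"r":97,"wr":48}}
After op 4 (add /ey 80): {"ey":80,"k":{"hl":20,"iwp":48,"yn":65,"zcx":78},"r":3,"vp":{"bbe":84,"ldf":10,"r":97,"wr":48}}
After op 5 (add /k/sfy 74): {"ey":80,"k":{"hl":20,"iwp":48,"sfy":74,"yn":65,"zcx":78},"r":3,"vp":{"bbe":84,"ldf":10,"r":97,"wr":48}}
After op 6 (add /k/zv 57): {"ey":80,"k":{"hl":20,"iwp":48,"sfy":74,"yn":65,"zcx":78,"zv":57},"r":3,"vp":{"bbe":84,"ldf":10,"r":97,"wr":48}}
After op 7 (replace /k/hl 80): {"ey":80,"k":{"hl":80,"iwp":48,"sfy":74,"yn":65,"zcx":78,"zv":57},"r":3,"vp":{"bbe":84,"ldf":10,"r":97,"wr":48}}
After op 8 (replace /k/hl 47): {"ey":80,"k":{"hl":47,"iwp":48,"sfy":74,"yn":65,"zcx":78,"zv":57},"r":3,"vp":{"bbe":84,"ldf":10,"r":97,"wr":48}}
After op 9 (add /vp/r 31): {"ey":80,"k":{"hl":47,"iwp":48,"sfy":74,"yn":65,"zcx":78,"zv":57},"r":3,"vp":{"bbe":84,"ldf":10,"r":31,"wr":48}}
After op 10 (replace /k/sfy 34): {"ey":80,"k":{"hl":47,"iwp":48,"sfy":34,"yn":65,"zcx":78,"zv":57},"r":3,"vp":{"bbe":84,"ldf":10,"r":31,"wr":48}}

Answer: {"ey":80,"k":{"hl":47,"iwp":48,"sfy":34,"yn":65,"zcx":78,"zv":57},"r":3,"vp":{"bbe":84,"ldf":10,"r":31,"wr":48}}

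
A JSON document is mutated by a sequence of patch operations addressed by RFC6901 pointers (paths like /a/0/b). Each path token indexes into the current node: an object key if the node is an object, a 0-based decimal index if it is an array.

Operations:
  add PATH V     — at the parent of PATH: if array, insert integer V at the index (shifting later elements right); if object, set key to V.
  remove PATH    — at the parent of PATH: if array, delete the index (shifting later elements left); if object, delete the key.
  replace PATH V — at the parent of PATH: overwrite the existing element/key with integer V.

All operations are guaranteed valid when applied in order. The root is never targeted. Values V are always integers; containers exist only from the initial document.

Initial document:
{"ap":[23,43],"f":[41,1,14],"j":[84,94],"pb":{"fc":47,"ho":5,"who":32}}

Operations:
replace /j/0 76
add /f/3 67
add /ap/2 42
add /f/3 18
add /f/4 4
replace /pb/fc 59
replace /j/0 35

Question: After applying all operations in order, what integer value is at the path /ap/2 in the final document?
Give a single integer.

After op 1 (replace /j/0 76): {"ap":[23,43],"f":[41,1,14],"j":[76,94],"pb":{"fc":47,"ho":5,"who":32}}
After op 2 (add /f/3 67): {"ap":[23,43],"f":[41,1,14,67],"j":[76,94],"pb":{"fc":47,"ho":5,"who":32}}
After op 3 (add /ap/2 42): {"ap":[23,43,42],"f":[41,1,14,67],"j":[76,94],"pb":{"fc":47,"ho":5,"who":32}}
After op 4 (add /f/3 18): {"ap":[23,43,42],"f":[41,1,14,18,67],"j":[76,94],"pb":{"fc":47,"ho":5,"who":32}}
After op 5 (add /f/4 4): {"ap":[23,43,42],"f":[41,1,14,18,4,67],"j":[76,94],"pb":{"fc":47,"ho":5,"who":32}}
After op 6 (replace /pb/fc 59): {"ap":[23,43,42],"f":[41,1,14,18,4,67],"j":[76,94],"pb":{"fc":59,"ho":5,"who":32}}
After op 7 (replace /j/0 35): {"ap":[23,43,42],"f":[41,1,14,18,4,67],"j":[35,94],"pb":{"fc":59,"ho":5,"who":32}}
Value at /ap/2: 42

Answer: 42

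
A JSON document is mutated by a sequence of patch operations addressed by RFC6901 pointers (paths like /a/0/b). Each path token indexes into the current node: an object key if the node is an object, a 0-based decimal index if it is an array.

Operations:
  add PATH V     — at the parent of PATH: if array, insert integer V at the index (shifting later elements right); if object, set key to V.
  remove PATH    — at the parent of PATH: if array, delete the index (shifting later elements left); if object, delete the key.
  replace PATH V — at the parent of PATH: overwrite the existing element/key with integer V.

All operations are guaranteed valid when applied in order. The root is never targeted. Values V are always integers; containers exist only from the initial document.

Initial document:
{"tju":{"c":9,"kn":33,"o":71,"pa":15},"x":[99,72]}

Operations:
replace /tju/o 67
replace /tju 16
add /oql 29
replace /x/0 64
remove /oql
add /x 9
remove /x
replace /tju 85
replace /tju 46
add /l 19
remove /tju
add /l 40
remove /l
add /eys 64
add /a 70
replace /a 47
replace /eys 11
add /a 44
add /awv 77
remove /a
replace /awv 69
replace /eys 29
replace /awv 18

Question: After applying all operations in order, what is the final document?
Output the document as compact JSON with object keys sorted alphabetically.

Answer: {"awv":18,"eys":29}

Derivation:
After op 1 (replace /tju/o 67): {"tju":{"c":9,"kn":33,"o":67,"pa":15},"x":[99,72]}
After op 2 (replace /tju 16): {"tju":16,"x":[99,72]}
After op 3 (add /oql 29): {"oql":29,"tju":16,"x":[99,72]}
After op 4 (replace /x/0 64): {"oql":29,"tju":16,"x":[64,72]}
After op 5 (remove /oql): {"tju":16,"x":[64,72]}
After op 6 (add /x 9): {"tju":16,"x":9}
After op 7 (remove /x): {"tju":16}
After op 8 (replace /tju 85): {"tju":85}
After op 9 (replace /tju 46): {"tju":46}
After op 10 (add /l 19): {"l":19,"tju":46}
After op 11 (remove /tju): {"l":19}
After op 12 (add /l 40): {"l":40}
After op 13 (remove /l): {}
After op 14 (add /eys 64): {"eys":64}
After op 15 (add /a 70): {"a":70,"eys":64}
After op 16 (replace /a 47): {"a":47,"eys":64}
After op 17 (replace /eys 11): {"a":47,"eys":11}
After op 18 (add /a 44): {"a":44,"eys":11}
After op 19 (add /awv 77): {"a":44,"awv":77,"eys":11}
After op 20 (remove /a): {"awv":77,"eys":11}
After op 21 (replace /awv 69): {"awv":69,"eys":11}
After op 22 (replace /eys 29): {"awv":69,"eys":29}
After op 23 (replace /awv 18): {"awv":18,"eys":29}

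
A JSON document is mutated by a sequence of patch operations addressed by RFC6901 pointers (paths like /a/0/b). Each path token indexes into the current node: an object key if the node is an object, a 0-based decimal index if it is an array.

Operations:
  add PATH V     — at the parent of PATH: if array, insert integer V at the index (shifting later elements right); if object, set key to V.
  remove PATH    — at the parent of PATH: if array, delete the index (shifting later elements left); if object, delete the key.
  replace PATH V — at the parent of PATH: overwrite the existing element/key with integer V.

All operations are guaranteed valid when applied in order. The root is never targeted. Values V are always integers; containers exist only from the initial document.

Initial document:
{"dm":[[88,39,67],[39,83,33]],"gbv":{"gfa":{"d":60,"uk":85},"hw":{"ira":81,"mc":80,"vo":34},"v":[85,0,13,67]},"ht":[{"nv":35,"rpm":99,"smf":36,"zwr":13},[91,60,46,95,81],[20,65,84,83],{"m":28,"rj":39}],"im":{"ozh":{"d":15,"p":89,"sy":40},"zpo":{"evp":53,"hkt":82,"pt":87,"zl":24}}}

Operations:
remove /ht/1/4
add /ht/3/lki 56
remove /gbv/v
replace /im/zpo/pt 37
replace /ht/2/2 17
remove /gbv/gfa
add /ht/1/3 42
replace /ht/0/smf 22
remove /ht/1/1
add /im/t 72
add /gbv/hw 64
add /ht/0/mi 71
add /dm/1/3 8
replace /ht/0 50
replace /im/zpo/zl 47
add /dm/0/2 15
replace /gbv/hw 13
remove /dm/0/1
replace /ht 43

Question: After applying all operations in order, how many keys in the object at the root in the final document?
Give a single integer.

After op 1 (remove /ht/1/4): {"dm":[[88,39,67],[39,83,33]],"gbv":{"gfa":{"d":60,"uk":85},"hw":{"ira":81,"mc":80,"vo":34},"v":[85,0,13,67]},"ht":[{"nv":35,"rpm":99,"smf":36,"zwr":13},[91,60,46,95],[20,65,84,83],{"m":28,"rj":39}],"im":{"ozh":{"d":15,"p":89,"sy":40},"zpo":{"evp":53,"hkt":82,"pt":87,"zl":24}}}
After op 2 (add /ht/3/lki 56): {"dm":[[88,39,67],[39,83,33]],"gbv":{"gfa":{"d":60,"uk":85},"hw":{"ira":81,"mc":80,"vo":34},"v":[85,0,13,67]},"ht":[{"nv":35,"rpm":99,"smf":36,"zwr":13},[91,60,46,95],[20,65,84,83],{"lki":56,"m":28,"rj":39}],"im":{"ozh":{"d":15,"p":89,"sy":40},"zpo":{"evp":53,"hkt":82,"pt":87,"zl":24}}}
After op 3 (remove /gbv/v): {"dm":[[88,39,67],[39,83,33]],"gbv":{"gfa":{"d":60,"uk":85},"hw":{"ira":81,"mc":80,"vo":34}},"ht":[{"nv":35,"rpm":99,"smf":36,"zwr":13},[91,60,46,95],[20,65,84,83],{"lki":56,"m":28,"rj":39}],"im":{"ozh":{"d":15,"p":89,"sy":40},"zpo":{"evp":53,"hkt":82,"pt":87,"zl":24}}}
After op 4 (replace /im/zpo/pt 37): {"dm":[[88,39,67],[39,83,33]],"gbv":{"gfa":{"d":60,"uk":85},"hw":{"ira":81,"mc":80,"vo":34}},"ht":[{"nv":35,"rpm":99,"smf":36,"zwr":13},[91,60,46,95],[20,65,84,83],{"lki":56,"m":28,"rj":39}],"im":{"ozh":{"d":15,"p":89,"sy":40},"zpo":{"evp":53,"hkt":82,"pt":37,"zl":24}}}
After op 5 (replace /ht/2/2 17): {"dm":[[88,39,67],[39,83,33]],"gbv":{"gfa":{"d":60,"uk":85},"hw":{"ira":81,"mc":80,"vo":34}},"ht":[{"nv":35,"rpm":99,"smf":36,"zwr":13},[91,60,46,95],[20,65,17,83],{"lki":56,"m":28,"rj":39}],"im":{"ozh":{"d":15,"p":89,"sy":40},"zpo":{"evp":53,"hkt":82,"pt":37,"zl":24}}}
After op 6 (remove /gbv/gfa): {"dm":[[88,39,67],[39,83,33]],"gbv":{"hw":{"ira":81,"mc":80,"vo":34}},"ht":[{"nv":35,"rpm":99,"smf":36,"zwr":13},[91,60,46,95],[20,65,17,83],{"lki":56,"m":28,"rj":39}],"im":{"ozh":{"d":15,"p":89,"sy":40},"zpo":{"evp":53,"hkt":82,"pt":37,"zl":24}}}
After op 7 (add /ht/1/3 42): {"dm":[[88,39,67],[39,83,33]],"gbv":{"hw":{"ira":81,"mc":80,"vo":34}},"ht":[{"nv":35,"rpm":99,"smf":36,"zwr":13},[91,60,46,42,95],[20,65,17,83],{"lki":56,"m":28,"rj":39}],"im":{"ozh":{"d":15,"p":89,"sy":40},"zpo":{"evp":53,"hkt":82,"pt":37,"zl":24}}}
After op 8 (replace /ht/0/smf 22): {"dm":[[88,39,67],[39,83,33]],"gbv":{"hw":{"ira":81,"mc":80,"vo":34}},"ht":[{"nv":35,"rpm":99,"smf":22,"zwr":13},[91,60,46,42,95],[20,65,17,83],{"lki":56,"m":28,"rj":39}],"im":{"ozh":{"d":15,"p":89,"sy":40},"zpo":{"evp":53,"hkt":82,"pt":37,"zl":24}}}
After op 9 (remove /ht/1/1): {"dm":[[88,39,67],[39,83,33]],"gbv":{"hw":{"ira":81,"mc":80,"vo":34}},"ht":[{"nv":35,"rpm":99,"smf":22,"zwr":13},[91,46,42,95],[20,65,17,83],{"lki":56,"m":28,"rj":39}],"im":{"ozh":{"d":15,"p":89,"sy":40},"zpo":{"evp":53,"hkt":82,"pt":37,"zl":24}}}
After op 10 (add /im/t 72): {"dm":[[88,39,67],[39,83,33]],"gbv":{"hw":{"ira":81,"mc":80,"vo":34}},"ht":[{"nv":35,"rpm":99,"smf":22,"zwr":13},[91,46,42,95],[20,65,17,83],{"lki":56,"m":28,"rj":39}],"im":{"ozh":{"d":15,"p":89,"sy":40},"t":72,"zpo":{"evp":53,"hkt":82,"pt":37,"zl":24}}}
After op 11 (add /gbv/hw 64): {"dm":[[88,39,67],[39,83,33]],"gbv":{"hw":64},"ht":[{"nv":35,"rpm":99,"smf":22,"zwr":13},[91,46,42,95],[20,65,17,83],{"lki":56,"m":28,"rj":39}],"im":{"ozh":{"d":15,"p":89,"sy":40},"t":72,"zpo":{"evp":53,"hkt":82,"pt":37,"zl":24}}}
After op 12 (add /ht/0/mi 71): {"dm":[[88,39,67],[39,83,33]],"gbv":{"hw":64},"ht":[{"mi":71,"nv":35,"rpm":99,"smf":22,"zwr":13},[91,46,42,95],[20,65,17,83],{"lki":56,"m":28,"rj":39}],"im":{"ozh":{"d":15,"p":89,"sy":40},"t":72,"zpo":{"evp":53,"hkt":82,"pt":37,"zl":24}}}
After op 13 (add /dm/1/3 8): {"dm":[[88,39,67],[39,83,33,8]],"gbv":{"hw":64},"ht":[{"mi":71,"nv":35,"rpm":99,"smf":22,"zwr":13},[91,46,42,95],[20,65,17,83],{"lki":56,"m":28,"rj":39}],"im":{"ozh":{"d":15,"p":89,"sy":40},"t":72,"zpo":{"evp":53,"hkt":82,"pt":37,"zl":24}}}
After op 14 (replace /ht/0 50): {"dm":[[88,39,67],[39,83,33,8]],"gbv":{"hw":64},"ht":[50,[91,46,42,95],[20,65,17,83],{"lki":56,"m":28,"rj":39}],"im":{"ozh":{"d":15,"p":89,"sy":40},"t":72,"zpo":{"evp":53,"hkt":82,"pt":37,"zl":24}}}
After op 15 (replace /im/zpo/zl 47): {"dm":[[88,39,67],[39,83,33,8]],"gbv":{"hw":64},"ht":[50,[91,46,42,95],[20,65,17,83],{"lki":56,"m":28,"rj":39}],"im":{"ozh":{"d":15,"p":89,"sy":40},"t":72,"zpo":{"evp":53,"hkt":82,"pt":37,"zl":47}}}
After op 16 (add /dm/0/2 15): {"dm":[[88,39,15,67],[39,83,33,8]],"gbv":{"hw":64},"ht":[50,[91,46,42,95],[20,65,17,83],{"lki":56,"m":28,"rj":39}],"im":{"ozh":{"d":15,"p":89,"sy":40},"t":72,"zpo":{"evp":53,"hkt":82,"pt":37,"zl":47}}}
After op 17 (replace /gbv/hw 13): {"dm":[[88,39,15,67],[39,83,33,8]],"gbv":{"hw":13},"ht":[50,[91,46,42,95],[20,65,17,83],{"lki":56,"m":28,"rj":39}],"im":{"ozh":{"d":15,"p":89,"sy":40},"t":72,"zpo":{"evp":53,"hkt":82,"pt":37,"zl":47}}}
After op 18 (remove /dm/0/1): {"dm":[[88,15,67],[39,83,33,8]],"gbv":{"hw":13},"ht":[50,[91,46,42,95],[20,65,17,83],{"lki":56,"m":28,"rj":39}],"im":{"ozh":{"d":15,"p":89,"sy":40},"t":72,"zpo":{"evp":53,"hkt":82,"pt":37,"zl":47}}}
After op 19 (replace /ht 43): {"dm":[[88,15,67],[39,83,33,8]],"gbv":{"hw":13},"ht":43,"im":{"ozh":{"d":15,"p":89,"sy":40},"t":72,"zpo":{"evp":53,"hkt":82,"pt":37,"zl":47}}}
Size at the root: 4

Answer: 4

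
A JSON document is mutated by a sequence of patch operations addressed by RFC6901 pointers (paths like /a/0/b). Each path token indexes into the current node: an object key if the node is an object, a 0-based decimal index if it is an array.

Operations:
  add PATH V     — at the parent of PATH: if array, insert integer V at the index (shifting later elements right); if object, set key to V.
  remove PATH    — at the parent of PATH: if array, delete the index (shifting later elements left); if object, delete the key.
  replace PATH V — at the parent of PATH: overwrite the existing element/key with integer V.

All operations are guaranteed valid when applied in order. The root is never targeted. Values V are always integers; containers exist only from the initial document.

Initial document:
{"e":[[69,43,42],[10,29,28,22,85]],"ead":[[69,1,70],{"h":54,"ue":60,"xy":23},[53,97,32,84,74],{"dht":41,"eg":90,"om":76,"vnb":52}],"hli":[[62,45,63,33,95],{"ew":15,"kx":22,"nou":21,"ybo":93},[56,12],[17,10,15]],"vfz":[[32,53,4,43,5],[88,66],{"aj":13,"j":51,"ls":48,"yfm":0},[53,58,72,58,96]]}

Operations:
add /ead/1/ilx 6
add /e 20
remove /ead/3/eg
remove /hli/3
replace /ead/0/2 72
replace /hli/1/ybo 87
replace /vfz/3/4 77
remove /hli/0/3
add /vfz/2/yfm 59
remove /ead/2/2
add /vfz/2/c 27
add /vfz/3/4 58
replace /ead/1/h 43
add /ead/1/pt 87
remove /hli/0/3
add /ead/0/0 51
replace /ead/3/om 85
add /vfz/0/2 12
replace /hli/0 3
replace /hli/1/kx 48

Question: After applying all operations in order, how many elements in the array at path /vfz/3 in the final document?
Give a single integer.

After op 1 (add /ead/1/ilx 6): {"e":[[69,43,42],[10,29,28,22,85]],"ead":[[69,1,70],{"h":54,"ilx":6,"ue":60,"xy":23},[53,97,32,84,74],{"dht":41,"eg":90,"om":76,"vnb":52}],"hli":[[62,45,63,33,95],{"ew":15,"kx":22,"nou":21,"ybo":93},[56,12],[17,10,15]],"vfz":[[32,53,4,43,5],[88,66],{"aj":13,"j":51,"ls":48,"yfm":0},[53,58,72,58,96]]}
After op 2 (add /e 20): {"e":20,"ead":[[69,1,70],{"h":54,"ilx":6,"ue":60,"xy":23},[53,97,32,84,74],{"dht":41,"eg":90,"om":76,"vnb":52}],"hli":[[62,45,63,33,95],{"ew":15,"kx":22,"nou":21,"ybo":93},[56,12],[17,10,15]],"vfz":[[32,53,4,43,5],[88,66],{"aj":13,"j":51,"ls":48,"yfm":0},[53,58,72,58,96]]}
After op 3 (remove /ead/3/eg): {"e":20,"ead":[[69,1,70],{"h":54,"ilx":6,"ue":60,"xy":23},[53,97,32,84,74],{"dht":41,"om":76,"vnb":52}],"hli":[[62,45,63,33,95],{"ew":15,"kx":22,"nou":21,"ybo":93},[56,12],[17,10,15]],"vfz":[[32,53,4,43,5],[88,66],{"aj":13,"j":51,"ls":48,"yfm":0},[53,58,72,58,96]]}
After op 4 (remove /hli/3): {"e":20,"ead":[[69,1,70],{"h":54,"ilx":6,"ue":60,"xy":23},[53,97,32,84,74],{"dht":41,"om":76,"vnb":52}],"hli":[[62,45,63,33,95],{"ew":15,"kx":22,"nou":21,"ybo":93},[56,12]],"vfz":[[32,53,4,43,5],[88,66],{"aj":13,"j":51,"ls":48,"yfm":0},[53,58,72,58,96]]}
After op 5 (replace /ead/0/2 72): {"e":20,"ead":[[69,1,72],{"h":54,"ilx":6,"ue":60,"xy":23},[53,97,32,84,74],{"dht":41,"om":76,"vnb":52}],"hli":[[62,45,63,33,95],{"ew":15,"kx":22,"nou":21,"ybo":93},[56,12]],"vfz":[[32,53,4,43,5],[88,66],{"aj":13,"j":51,"ls":48,"yfm":0},[53,58,72,58,96]]}
After op 6 (replace /hli/1/ybo 87): {"e":20,"ead":[[69,1,72],{"h":54,"ilx":6,"ue":60,"xy":23},[53,97,32,84,74],{"dht":41,"om":76,"vnb":52}],"hli":[[62,45,63,33,95],{"ew":15,"kx":22,"nou":21,"ybo":87},[56,12]],"vfz":[[32,53,4,43,5],[88,66],{"aj":13,"j":51,"ls":48,"yfm":0},[53,58,72,58,96]]}
After op 7 (replace /vfz/3/4 77): {"e":20,"ead":[[69,1,72],{"h":54,"ilx":6,"ue":60,"xy":23},[53,97,32,84,74],{"dht":41,"om":76,"vnb":52}],"hli":[[62,45,63,33,95],{"ew":15,"kx":22,"nou":21,"ybo":87},[56,12]],"vfz":[[32,53,4,43,5],[88,66],{"aj":13,"j":51,"ls":48,"yfm":0},[53,58,72,58,77]]}
After op 8 (remove /hli/0/3): {"e":20,"ead":[[69,1,72],{"h":54,"ilx":6,"ue":60,"xy":23},[53,97,32,84,74],{"dht":41,"om":76,"vnb":52}],"hli":[[62,45,63,95],{"ew":15,"kx":22,"nou":21,"ybo":87},[56,12]],"vfz":[[32,53,4,43,5],[88,66],{"aj":13,"j":51,"ls":48,"yfm":0},[53,58,72,58,77]]}
After op 9 (add /vfz/2/yfm 59): {"e":20,"ead":[[69,1,72],{"h":54,"ilx":6,"ue":60,"xy":23},[53,97,32,84,74],{"dht":41,"om":76,"vnb":52}],"hli":[[62,45,63,95],{"ew":15,"kx":22,"nou":21,"ybo":87},[56,12]],"vfz":[[32,53,4,43,5],[88,66],{"aj":13,"j":51,"ls":48,"yfm":59},[53,58,72,58,77]]}
After op 10 (remove /ead/2/2): {"e":20,"ead":[[69,1,72],{"h":54,"ilx":6,"ue":60,"xy":23},[53,97,84,74],{"dht":41,"om":76,"vnb":52}],"hli":[[62,45,63,95],{"ew":15,"kx":22,"nou":21,"ybo":87},[56,12]],"vfz":[[32,53,4,43,5],[88,66],{"aj":13,"j":51,"ls":48,"yfm":59},[53,58,72,58,77]]}
After op 11 (add /vfz/2/c 27): {"e":20,"ead":[[69,1,72],{"h":54,"ilx":6,"ue":60,"xy":23},[53,97,84,74],{"dht":41,"om":76,"vnb":52}],"hli":[[62,45,63,95],{"ew":15,"kx":22,"nou":21,"ybo":87},[56,12]],"vfz":[[32,53,4,43,5],[88,66],{"aj":13,"c":27,"j":51,"ls":48,"yfm":59},[53,58,72,58,77]]}
After op 12 (add /vfz/3/4 58): {"e":20,"ead":[[69,1,72],{"h":54,"ilx":6,"ue":60,"xy":23},[53,97,84,74],{"dht":41,"om":76,"vnb":52}],"hli":[[62,45,63,95],{"ew":15,"kx":22,"nou":21,"ybo":87},[56,12]],"vfz":[[32,53,4,43,5],[88,66],{"aj":13,"c":27,"j":51,"ls":48,"yfm":59},[53,58,72,58,58,77]]}
After op 13 (replace /ead/1/h 43): {"e":20,"ead":[[69,1,72],{"h":43,"ilx":6,"ue":60,"xy":23},[53,97,84,74],{"dht":41,"om":76,"vnb":52}],"hli":[[62,45,63,95],{"ew":15,"kx":22,"nou":21,"ybo":87},[56,12]],"vfz":[[32,53,4,43,5],[88,66],{"aj":13,"c":27,"j":51,"ls":48,"yfm":59},[53,58,72,58,58,77]]}
After op 14 (add /ead/1/pt 87): {"e":20,"ead":[[69,1,72],{"h":43,"ilx":6,"pt":87,"ue":60,"xy":23},[53,97,84,74],{"dht":41,"om":76,"vnb":52}],"hli":[[62,45,63,95],{"ew":15,"kx":22,"nou":21,"ybo":87},[56,12]],"vfz":[[32,53,4,43,5],[88,66],{"aj":13,"c":27,"j":51,"ls":48,"yfm":59},[53,58,72,58,58,77]]}
After op 15 (remove /hli/0/3): {"e":20,"ead":[[69,1,72],{"h":43,"ilx":6,"pt":87,"ue":60,"xy":23},[53,97,84,74],{"dht":41,"om":76,"vnb":52}],"hli":[[62,45,63],{"ew":15,"kx":22,"nou":21,"ybo":87},[56,12]],"vfz":[[32,53,4,43,5],[88,66],{"aj":13,"c":27,"j":51,"ls":48,"yfm":59},[53,58,72,58,58,77]]}
After op 16 (add /ead/0/0 51): {"e":20,"ead":[[51,69,1,72],{"h":43,"ilx":6,"pt":87,"ue":60,"xy":23},[53,97,84,74],{"dht":41,"om":76,"vnb":52}],"hli":[[62,45,63],{"ew":15,"kx":22,"nou":21,"ybo":87},[56,12]],"vfz":[[32,53,4,43,5],[88,66],{"aj":13,"c":27,"j":51,"ls":48,"yfm":59},[53,58,72,58,58,77]]}
After op 17 (replace /ead/3/om 85): {"e":20,"ead":[[51,69,1,72],{"h":43,"ilx":6,"pt":87,"ue":60,"xy":23},[53,97,84,74],{"dht":41,"om":85,"vnb":52}],"hli":[[62,45,63],{"ew":15,"kx":22,"nou":21,"ybo":87},[56,12]],"vfz":[[32,53,4,43,5],[88,66],{"aj":13,"c":27,"j":51,"ls":48,"yfm":59},[53,58,72,58,58,77]]}
After op 18 (add /vfz/0/2 12): {"e":20,"ead":[[51,69,1,72],{"h":43,"ilx":6,"pt":87,"ue":60,"xy":23},[53,97,84,74],{"dht":41,"om":85,"vnb":52}],"hli":[[62,45,63],{"ew":15,"kx":22,"nou":21,"ybo":87},[56,12]],"vfz":[[32,53,12,4,43,5],[88,66],{"aj":13,"c":27,"j":51,"ls":48,"yfm":59},[53,58,72,58,58,77]]}
After op 19 (replace /hli/0 3): {"e":20,"ead":[[51,69,1,72],{"h":43,"ilx":6,"pt":87,"ue":60,"xy":23},[53,97,84,74],{"dht":41,"om":85,"vnb":52}],"hli":[3,{"ew":15,"kx":22,"nou":21,"ybo":87},[56,12]],"vfz":[[32,53,12,4,43,5],[88,66],{"aj":13,"c":27,"j":51,"ls":48,"yfm":59},[53,58,72,58,58,77]]}
After op 20 (replace /hli/1/kx 48): {"e":20,"ead":[[51,69,1,72],{"h":43,"ilx":6,"pt":87,"ue":60,"xy":23},[53,97,84,74],{"dht":41,"om":85,"vnb":52}],"hli":[3,{"ew":15,"kx":48,"nou":21,"ybo":87},[56,12]],"vfz":[[32,53,12,4,43,5],[88,66],{"aj":13,"c":27,"j":51,"ls":48,"yfm":59},[53,58,72,58,58,77]]}
Size at path /vfz/3: 6

Answer: 6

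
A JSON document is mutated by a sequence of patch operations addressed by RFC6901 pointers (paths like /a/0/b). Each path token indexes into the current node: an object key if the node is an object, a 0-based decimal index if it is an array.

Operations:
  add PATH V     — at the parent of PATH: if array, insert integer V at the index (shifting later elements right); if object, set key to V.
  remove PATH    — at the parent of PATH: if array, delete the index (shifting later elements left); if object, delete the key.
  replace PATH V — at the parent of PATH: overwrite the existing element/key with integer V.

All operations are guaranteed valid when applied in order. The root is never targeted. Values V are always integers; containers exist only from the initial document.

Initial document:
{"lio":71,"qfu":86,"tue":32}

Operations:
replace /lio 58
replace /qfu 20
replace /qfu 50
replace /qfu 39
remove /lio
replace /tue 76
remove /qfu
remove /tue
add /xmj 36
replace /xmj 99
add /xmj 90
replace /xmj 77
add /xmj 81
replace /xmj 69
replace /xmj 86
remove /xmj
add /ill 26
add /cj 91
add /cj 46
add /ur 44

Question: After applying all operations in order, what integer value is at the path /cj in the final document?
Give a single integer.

Answer: 46

Derivation:
After op 1 (replace /lio 58): {"lio":58,"qfu":86,"tue":32}
After op 2 (replace /qfu 20): {"lio":58,"qfu":20,"tue":32}
After op 3 (replace /qfu 50): {"lio":58,"qfu":50,"tue":32}
After op 4 (replace /qfu 39): {"lio":58,"qfu":39,"tue":32}
After op 5 (remove /lio): {"qfu":39,"tue":32}
After op 6 (replace /tue 76): {"qfu":39,"tue":76}
After op 7 (remove /qfu): {"tue":76}
After op 8 (remove /tue): {}
After op 9 (add /xmj 36): {"xmj":36}
After op 10 (replace /xmj 99): {"xmj":99}
After op 11 (add /xmj 90): {"xmj":90}
After op 12 (replace /xmj 77): {"xmj":77}
After op 13 (add /xmj 81): {"xmj":81}
After op 14 (replace /xmj 69): {"xmj":69}
After op 15 (replace /xmj 86): {"xmj":86}
After op 16 (remove /xmj): {}
After op 17 (add /ill 26): {"ill":26}
After op 18 (add /cj 91): {"cj":91,"ill":26}
After op 19 (add /cj 46): {"cj":46,"ill":26}
After op 20 (add /ur 44): {"cj":46,"ill":26,"ur":44}
Value at /cj: 46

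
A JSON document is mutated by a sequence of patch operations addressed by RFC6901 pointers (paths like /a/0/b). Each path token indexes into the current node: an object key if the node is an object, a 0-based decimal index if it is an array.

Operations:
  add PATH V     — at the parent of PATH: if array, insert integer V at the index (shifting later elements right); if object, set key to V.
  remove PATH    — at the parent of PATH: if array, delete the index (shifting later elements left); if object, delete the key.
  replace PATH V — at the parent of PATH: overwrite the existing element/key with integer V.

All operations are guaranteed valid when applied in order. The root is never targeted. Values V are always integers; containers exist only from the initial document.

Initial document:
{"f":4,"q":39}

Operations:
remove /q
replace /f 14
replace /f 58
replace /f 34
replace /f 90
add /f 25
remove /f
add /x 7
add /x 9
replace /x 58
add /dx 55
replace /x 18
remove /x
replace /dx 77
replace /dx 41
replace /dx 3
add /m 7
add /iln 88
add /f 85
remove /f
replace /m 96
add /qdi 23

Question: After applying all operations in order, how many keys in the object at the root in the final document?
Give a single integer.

After op 1 (remove /q): {"f":4}
After op 2 (replace /f 14): {"f":14}
After op 3 (replace /f 58): {"f":58}
After op 4 (replace /f 34): {"f":34}
After op 5 (replace /f 90): {"f":90}
After op 6 (add /f 25): {"f":25}
After op 7 (remove /f): {}
After op 8 (add /x 7): {"x":7}
After op 9 (add /x 9): {"x":9}
After op 10 (replace /x 58): {"x":58}
After op 11 (add /dx 55): {"dx":55,"x":58}
After op 12 (replace /x 18): {"dx":55,"x":18}
After op 13 (remove /x): {"dx":55}
After op 14 (replace /dx 77): {"dx":77}
After op 15 (replace /dx 41): {"dx":41}
After op 16 (replace /dx 3): {"dx":3}
After op 17 (add /m 7): {"dx":3,"m":7}
After op 18 (add /iln 88): {"dx":3,"iln":88,"m":7}
After op 19 (add /f 85): {"dx":3,"f":85,"iln":88,"m":7}
After op 20 (remove /f): {"dx":3,"iln":88,"m":7}
After op 21 (replace /m 96): {"dx":3,"iln":88,"m":96}
After op 22 (add /qdi 23): {"dx":3,"iln":88,"m":96,"qdi":23}
Size at the root: 4

Answer: 4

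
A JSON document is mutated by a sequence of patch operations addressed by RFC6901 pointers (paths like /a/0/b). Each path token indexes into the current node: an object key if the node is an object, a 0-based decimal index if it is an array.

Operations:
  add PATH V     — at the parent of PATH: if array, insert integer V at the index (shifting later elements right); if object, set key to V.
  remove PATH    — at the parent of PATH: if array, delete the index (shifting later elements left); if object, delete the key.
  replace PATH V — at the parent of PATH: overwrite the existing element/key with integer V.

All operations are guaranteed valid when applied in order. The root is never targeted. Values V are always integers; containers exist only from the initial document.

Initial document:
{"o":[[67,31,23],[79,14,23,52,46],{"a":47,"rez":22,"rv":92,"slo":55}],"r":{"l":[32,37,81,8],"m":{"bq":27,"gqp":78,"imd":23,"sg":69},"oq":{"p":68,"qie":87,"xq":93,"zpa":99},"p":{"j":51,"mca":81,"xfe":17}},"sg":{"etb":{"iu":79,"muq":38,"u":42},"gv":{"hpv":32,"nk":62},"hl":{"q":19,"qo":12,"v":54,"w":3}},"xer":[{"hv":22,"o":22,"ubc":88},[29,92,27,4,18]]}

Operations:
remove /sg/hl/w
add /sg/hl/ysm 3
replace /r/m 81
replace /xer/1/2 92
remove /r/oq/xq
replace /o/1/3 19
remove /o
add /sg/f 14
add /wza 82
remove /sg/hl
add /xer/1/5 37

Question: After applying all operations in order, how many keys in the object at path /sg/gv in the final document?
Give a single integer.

After op 1 (remove /sg/hl/w): {"o":[[67,31,23],[79,14,23,52,46],{"a":47,"rez":22,"rv":92,"slo":55}],"r":{"l":[32,37,81,8],"m":{"bq":27,"gqp":78,"imd":23,"sg":69},"oq":{"p":68,"qie":87,"xq":93,"zpa":99},"p":{"j":51,"mca":81,"xfe":17}},"sg":{"etb":{"iu":79,"muq":38,"u":42},"gv":{"hpv":32,"nk":62},"hl":{"q":19,"qo":12,"v":54}},"xer":[{"hv":22,"o":22,"ubc":88},[29,92,27,4,18]]}
After op 2 (add /sg/hl/ysm 3): {"o":[[67,31,23],[79,14,23,52,46],{"a":47,"rez":22,"rv":92,"slo":55}],"r":{"l":[32,37,81,8],"m":{"bq":27,"gqp":78,"imd":23,"sg":69},"oq":{"p":68,"qie":87,"xq":93,"zpa":99},"p":{"j":51,"mca":81,"xfe":17}},"sg":{"etb":{"iu":79,"muq":38,"u":42},"gv":{"hpv":32,"nk":62},"hl":{"q":19,"qo":12,"v":54,"ysm":3}},"xer":[{"hv":22,"o":22,"ubc":88},[29,92,27,4,18]]}
After op 3 (replace /r/m 81): {"o":[[67,31,23],[79,14,23,52,46],{"a":47,"rez":22,"rv":92,"slo":55}],"r":{"l":[32,37,81,8],"m":81,"oq":{"p":68,"qie":87,"xq":93,"zpa":99},"p":{"j":51,"mca":81,"xfe":17}},"sg":{"etb":{"iu":79,"muq":38,"u":42},"gv":{"hpv":32,"nk":62},"hl":{"q":19,"qo":12,"v":54,"ysm":3}},"xer":[{"hv":22,"o":22,"ubc":88},[29,92,27,4,18]]}
After op 4 (replace /xer/1/2 92): {"o":[[67,31,23],[79,14,23,52,46],{"a":47,"rez":22,"rv":92,"slo":55}],"r":{"l":[32,37,81,8],"m":81,"oq":{"p":68,"qie":87,"xq":93,"zpa":99},"p":{"j":51,"mca":81,"xfe":17}},"sg":{"etb":{"iu":79,"muq":38,"u":42},"gv":{"hpv":32,"nk":62},"hl":{"q":19,"qo":12,"v":54,"ysm":3}},"xer":[{"hv":22,"o":22,"ubc":88},[29,92,92,4,18]]}
After op 5 (remove /r/oq/xq): {"o":[[67,31,23],[79,14,23,52,46],{"a":47,"rez":22,"rv":92,"slo":55}],"r":{"l":[32,37,81,8],"m":81,"oq":{"p":68,"qie":87,"zpa":99},"p":{"j":51,"mca":81,"xfe":17}},"sg":{"etb":{"iu":79,"muq":38,"u":42},"gv":{"hpv":32,"nk":62},"hl":{"q":19,"qo":12,"v":54,"ysm":3}},"xer":[{"hv":22,"o":22,"ubc":88},[29,92,92,4,18]]}
After op 6 (replace /o/1/3 19): {"o":[[67,31,23],[79,14,23,19,46],{"a":47,"rez":22,"rv":92,"slo":55}],"r":{"l":[32,37,81,8],"m":81,"oq":{"p":68,"qie":87,"zpa":99},"p":{"j":51,"mca":81,"xfe":17}},"sg":{"etb":{"iu":79,"muq":38,"u":42},"gv":{"hpv":32,"nk":62},"hl":{"q":19,"qo":12,"v":54,"ysm":3}},"xer":[{"hv":22,"o":22,"ubc":88},[29,92,92,4,18]]}
After op 7 (remove /o): {"r":{"l":[32,37,81,8],"m":81,"oq":{"p":68,"qie":87,"zpa":99},"p":{"j":51,"mca":81,"xfe":17}},"sg":{"etb":{"iu":79,"muq":38,"u":42},"gv":{"hpv":32,"nk":62},"hl":{"q":19,"qo":12,"v":54,"ysm":3}},"xer":[{"hv":22,"o":22,"ubc":88},[29,92,92,4,18]]}
After op 8 (add /sg/f 14): {"r":{"l":[32,37,81,8],"m":81,"oq":{"p":68,"qie":87,"zpa":99},"p":{"j":51,"mca":81,"xfe":17}},"sg":{"etb":{"iu":79,"muq":38,"u":42},"f":14,"gv":{"hpv":32,"nk":62},"hl":{"q":19,"qo":12,"v":54,"ysm":3}},"xer":[{"hv":22,"o":22,"ubc":88},[29,92,92,4,18]]}
After op 9 (add /wza 82): {"r":{"l":[32,37,81,8],"m":81,"oq":{"p":68,"qie":87,"zpa":99},"p":{"j":51,"mca":81,"xfe":17}},"sg":{"etb":{"iu":79,"muq":38,"u":42},"f":14,"gv":{"hpv":32,"nk":62},"hl":{"q":19,"qo":12,"v":54,"ysm":3}},"wza":82,"xer":[{"hv":22,"o":22,"ubc":88},[29,92,92,4,18]]}
After op 10 (remove /sg/hl): {"r":{"l":[32,37,81,8],"m":81,"oq":{"p":68,"qie":87,"zpa":99},"p":{"j":51,"mca":81,"xfe":17}},"sg":{"etb":{"iu":79,"muq":38,"u":42},"f":14,"gv":{"hpv":32,"nk":62}},"wza":82,"xer":[{"hv":22,"o":22,"ubc":88},[29,92,92,4,18]]}
After op 11 (add /xer/1/5 37): {"r":{"l":[32,37,81,8],"m":81,"oq":{"p":68,"qie":87,"zpa":99},"p":{"j":51,"mca":81,"xfe":17}},"sg":{"etb":{"iu":79,"muq":38,"u":42},"f":14,"gv":{"hpv":32,"nk":62}},"wza":82,"xer":[{"hv":22,"o":22,"ubc":88},[29,92,92,4,18,37]]}
Size at path /sg/gv: 2

Answer: 2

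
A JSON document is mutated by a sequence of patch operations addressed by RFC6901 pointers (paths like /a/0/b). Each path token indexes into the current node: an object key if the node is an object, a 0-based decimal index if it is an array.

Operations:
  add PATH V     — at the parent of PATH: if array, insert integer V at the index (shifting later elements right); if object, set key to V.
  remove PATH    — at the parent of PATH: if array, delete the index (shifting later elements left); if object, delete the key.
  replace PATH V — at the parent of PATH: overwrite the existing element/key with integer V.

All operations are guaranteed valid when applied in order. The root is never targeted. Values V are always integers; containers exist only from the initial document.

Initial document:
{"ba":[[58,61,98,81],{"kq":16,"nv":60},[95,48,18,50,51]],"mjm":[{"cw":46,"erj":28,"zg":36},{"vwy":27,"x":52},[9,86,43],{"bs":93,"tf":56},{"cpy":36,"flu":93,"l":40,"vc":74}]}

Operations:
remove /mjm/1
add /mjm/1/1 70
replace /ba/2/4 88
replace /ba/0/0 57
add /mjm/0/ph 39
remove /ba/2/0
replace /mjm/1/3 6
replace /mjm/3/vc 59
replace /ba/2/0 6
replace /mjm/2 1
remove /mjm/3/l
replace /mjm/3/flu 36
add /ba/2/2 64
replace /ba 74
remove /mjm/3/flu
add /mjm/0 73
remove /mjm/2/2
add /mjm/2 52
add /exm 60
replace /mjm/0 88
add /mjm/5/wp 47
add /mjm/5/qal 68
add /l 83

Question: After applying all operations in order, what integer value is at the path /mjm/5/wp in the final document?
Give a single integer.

Answer: 47

Derivation:
After op 1 (remove /mjm/1): {"ba":[[58,61,98,81],{"kq":16,"nv":60},[95,48,18,50,51]],"mjm":[{"cw":46,"erj":28,"zg":36},[9,86,43],{"bs":93,"tf":56},{"cpy":36,"flu":93,"l":40,"vc":74}]}
After op 2 (add /mjm/1/1 70): {"ba":[[58,61,98,81],{"kq":16,"nv":60},[95,48,18,50,51]],"mjm":[{"cw":46,"erj":28,"zg":36},[9,70,86,43],{"bs":93,"tf":56},{"cpy":36,"flu":93,"l":40,"vc":74}]}
After op 3 (replace /ba/2/4 88): {"ba":[[58,61,98,81],{"kq":16,"nv":60},[95,48,18,50,88]],"mjm":[{"cw":46,"erj":28,"zg":36},[9,70,86,43],{"bs":93,"tf":56},{"cpy":36,"flu":93,"l":40,"vc":74}]}
After op 4 (replace /ba/0/0 57): {"ba":[[57,61,98,81],{"kq":16,"nv":60},[95,48,18,50,88]],"mjm":[{"cw":46,"erj":28,"zg":36},[9,70,86,43],{"bs":93,"tf":56},{"cpy":36,"flu":93,"l":40,"vc":74}]}
After op 5 (add /mjm/0/ph 39): {"ba":[[57,61,98,81],{"kq":16,"nv":60},[95,48,18,50,88]],"mjm":[{"cw":46,"erj":28,"ph":39,"zg":36},[9,70,86,43],{"bs":93,"tf":56},{"cpy":36,"flu":93,"l":40,"vc":74}]}
After op 6 (remove /ba/2/0): {"ba":[[57,61,98,81],{"kq":16,"nv":60},[48,18,50,88]],"mjm":[{"cw":46,"erj":28,"ph":39,"zg":36},[9,70,86,43],{"bs":93,"tf":56},{"cpy":36,"flu":93,"l":40,"vc":74}]}
After op 7 (replace /mjm/1/3 6): {"ba":[[57,61,98,81],{"kq":16,"nv":60},[48,18,50,88]],"mjm":[{"cw":46,"erj":28,"ph":39,"zg":36},[9,70,86,6],{"bs":93,"tf":56},{"cpy":36,"flu":93,"l":40,"vc":74}]}
After op 8 (replace /mjm/3/vc 59): {"ba":[[57,61,98,81],{"kq":16,"nv":60},[48,18,50,88]],"mjm":[{"cw":46,"erj":28,"ph":39,"zg":36},[9,70,86,6],{"bs":93,"tf":56},{"cpy":36,"flu":93,"l":40,"vc":59}]}
After op 9 (replace /ba/2/0 6): {"ba":[[57,61,98,81],{"kq":16,"nv":60},[6,18,50,88]],"mjm":[{"cw":46,"erj":28,"ph":39,"zg":36},[9,70,86,6],{"bs":93,"tf":56},{"cpy":36,"flu":93,"l":40,"vc":59}]}
After op 10 (replace /mjm/2 1): {"ba":[[57,61,98,81],{"kq":16,"nv":60},[6,18,50,88]],"mjm":[{"cw":46,"erj":28,"ph":39,"zg":36},[9,70,86,6],1,{"cpy":36,"flu":93,"l":40,"vc":59}]}
After op 11 (remove /mjm/3/l): {"ba":[[57,61,98,81],{"kq":16,"nv":60},[6,18,50,88]],"mjm":[{"cw":46,"erj":28,"ph":39,"zg":36},[9,70,86,6],1,{"cpy":36,"flu":93,"vc":59}]}
After op 12 (replace /mjm/3/flu 36): {"ba":[[57,61,98,81],{"kq":16,"nv":60},[6,18,50,88]],"mjm":[{"cw":46,"erj":28,"ph":39,"zg":36},[9,70,86,6],1,{"cpy":36,"flu":36,"vc":59}]}
After op 13 (add /ba/2/2 64): {"ba":[[57,61,98,81],{"kq":16,"nv":60},[6,18,64,50,88]],"mjm":[{"cw":46,"erj":28,"ph":39,"zg":36},[9,70,86,6],1,{"cpy":36,"flu":36,"vc":59}]}
After op 14 (replace /ba 74): {"ba":74,"mjm":[{"cw":46,"erj":28,"ph":39,"zg":36},[9,70,86,6],1,{"cpy":36,"flu":36,"vc":59}]}
After op 15 (remove /mjm/3/flu): {"ba":74,"mjm":[{"cw":46,"erj":28,"ph":39,"zg":36},[9,70,86,6],1,{"cpy":36,"vc":59}]}
After op 16 (add /mjm/0 73): {"ba":74,"mjm":[73,{"cw":46,"erj":28,"ph":39,"zg":36},[9,70,86,6],1,{"cpy":36,"vc":59}]}
After op 17 (remove /mjm/2/2): {"ba":74,"mjm":[73,{"cw":46,"erj":28,"ph":39,"zg":36},[9,70,6],1,{"cpy":36,"vc":59}]}
After op 18 (add /mjm/2 52): {"ba":74,"mjm":[73,{"cw":46,"erj":28,"ph":39,"zg":36},52,[9,70,6],1,{"cpy":36,"vc":59}]}
After op 19 (add /exm 60): {"ba":74,"exm":60,"mjm":[73,{"cw":46,"erj":28,"ph":39,"zg":36},52,[9,70,6],1,{"cpy":36,"vc":59}]}
After op 20 (replace /mjm/0 88): {"ba":74,"exm":60,"mjm":[88,{"cw":46,"erj":28,"ph":39,"zg":36},52,[9,70,6],1,{"cpy":36,"vc":59}]}
After op 21 (add /mjm/5/wp 47): {"ba":74,"exm":60,"mjm":[88,{"cw":46,"erj":28,"ph":39,"zg":36},52,[9,70,6],1,{"cpy":36,"vc":59,"wp":47}]}
After op 22 (add /mjm/5/qal 68): {"ba":74,"exm":60,"mjm":[88,{"cw":46,"erj":28,"ph":39,"zg":36},52,[9,70,6],1,{"cpy":36,"qal":68,"vc":59,"wp":47}]}
After op 23 (add /l 83): {"ba":74,"exm":60,"l":83,"mjm":[88,{"cw":46,"erj":28,"ph":39,"zg":36},52,[9,70,6],1,{"cpy":36,"qal":68,"vc":59,"wp":47}]}
Value at /mjm/5/wp: 47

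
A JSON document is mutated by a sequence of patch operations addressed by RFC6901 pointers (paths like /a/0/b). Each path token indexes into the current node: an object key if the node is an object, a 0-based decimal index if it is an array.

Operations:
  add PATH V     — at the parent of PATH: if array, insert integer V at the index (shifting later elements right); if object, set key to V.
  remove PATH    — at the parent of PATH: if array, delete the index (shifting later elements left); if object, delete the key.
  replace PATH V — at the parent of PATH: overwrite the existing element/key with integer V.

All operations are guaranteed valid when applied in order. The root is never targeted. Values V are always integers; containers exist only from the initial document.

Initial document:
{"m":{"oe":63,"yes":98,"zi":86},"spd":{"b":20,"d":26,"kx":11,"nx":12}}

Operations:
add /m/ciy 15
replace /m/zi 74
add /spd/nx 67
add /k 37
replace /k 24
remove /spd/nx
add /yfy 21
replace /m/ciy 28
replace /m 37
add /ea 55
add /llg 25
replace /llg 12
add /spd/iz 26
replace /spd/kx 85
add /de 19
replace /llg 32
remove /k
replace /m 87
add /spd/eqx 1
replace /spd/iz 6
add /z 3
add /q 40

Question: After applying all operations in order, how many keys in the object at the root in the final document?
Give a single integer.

Answer: 8

Derivation:
After op 1 (add /m/ciy 15): {"m":{"ciy":15,"oe":63,"yes":98,"zi":86},"spd":{"b":20,"d":26,"kx":11,"nx":12}}
After op 2 (replace /m/zi 74): {"m":{"ciy":15,"oe":63,"yes":98,"zi":74},"spd":{"b":20,"d":26,"kx":11,"nx":12}}
After op 3 (add /spd/nx 67): {"m":{"ciy":15,"oe":63,"yes":98,"zi":74},"spd":{"b":20,"d":26,"kx":11,"nx":67}}
After op 4 (add /k 37): {"k":37,"m":{"ciy":15,"oe":63,"yes":98,"zi":74},"spd":{"b":20,"d":26,"kx":11,"nx":67}}
After op 5 (replace /k 24): {"k":24,"m":{"ciy":15,"oe":63,"yes":98,"zi":74},"spd":{"b":20,"d":26,"kx":11,"nx":67}}
After op 6 (remove /spd/nx): {"k":24,"m":{"ciy":15,"oe":63,"yes":98,"zi":74},"spd":{"b":20,"d":26,"kx":11}}
After op 7 (add /yfy 21): {"k":24,"m":{"ciy":15,"oe":63,"yes":98,"zi":74},"spd":{"b":20,"d":26,"kx":11},"yfy":21}
After op 8 (replace /m/ciy 28): {"k":24,"m":{"ciy":28,"oe":63,"yes":98,"zi":74},"spd":{"b":20,"d":26,"kx":11},"yfy":21}
After op 9 (replace /m 37): {"k":24,"m":37,"spd":{"b":20,"d":26,"kx":11},"yfy":21}
After op 10 (add /ea 55): {"ea":55,"k":24,"m":37,"spd":{"b":20,"d":26,"kx":11},"yfy":21}
After op 11 (add /llg 25): {"ea":55,"k":24,"llg":25,"m":37,"spd":{"b":20,"d":26,"kx":11},"yfy":21}
After op 12 (replace /llg 12): {"ea":55,"k":24,"llg":12,"m":37,"spd":{"b":20,"d":26,"kx":11},"yfy":21}
After op 13 (add /spd/iz 26): {"ea":55,"k":24,"llg":12,"m":37,"spd":{"b":20,"d":26,"iz":26,"kx":11},"yfy":21}
After op 14 (replace /spd/kx 85): {"ea":55,"k":24,"llg":12,"m":37,"spd":{"b":20,"d":26,"iz":26,"kx":85},"yfy":21}
After op 15 (add /de 19): {"de":19,"ea":55,"k":24,"llg":12,"m":37,"spd":{"b":20,"d":26,"iz":26,"kx":85},"yfy":21}
After op 16 (replace /llg 32): {"de":19,"ea":55,"k":24,"llg":32,"m":37,"spd":{"b":20,"d":26,"iz":26,"kx":85},"yfy":21}
After op 17 (remove /k): {"de":19,"ea":55,"llg":32,"m":37,"spd":{"b":20,"d":26,"iz":26,"kx":85},"yfy":21}
After op 18 (replace /m 87): {"de":19,"ea":55,"llg":32,"m":87,"spd":{"b":20,"d":26,"iz":26,"kx":85},"yfy":21}
After op 19 (add /spd/eqx 1): {"de":19,"ea":55,"llg":32,"m":87,"spd":{"b":20,"d":26,"eqx":1,"iz":26,"kx":85},"yfy":21}
After op 20 (replace /spd/iz 6): {"de":19,"ea":55,"llg":32,"m":87,"spd":{"b":20,"d":26,"eqx":1,"iz":6,"kx":85},"yfy":21}
After op 21 (add /z 3): {"de":19,"ea":55,"llg":32,"m":87,"spd":{"b":20,"d":26,"eqx":1,"iz":6,"kx":85},"yfy":21,"z":3}
After op 22 (add /q 40): {"de":19,"ea":55,"llg":32,"m":87,"q":40,"spd":{"b":20,"d":26,"eqx":1,"iz":6,"kx":85},"yfy":21,"z":3}
Size at the root: 8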